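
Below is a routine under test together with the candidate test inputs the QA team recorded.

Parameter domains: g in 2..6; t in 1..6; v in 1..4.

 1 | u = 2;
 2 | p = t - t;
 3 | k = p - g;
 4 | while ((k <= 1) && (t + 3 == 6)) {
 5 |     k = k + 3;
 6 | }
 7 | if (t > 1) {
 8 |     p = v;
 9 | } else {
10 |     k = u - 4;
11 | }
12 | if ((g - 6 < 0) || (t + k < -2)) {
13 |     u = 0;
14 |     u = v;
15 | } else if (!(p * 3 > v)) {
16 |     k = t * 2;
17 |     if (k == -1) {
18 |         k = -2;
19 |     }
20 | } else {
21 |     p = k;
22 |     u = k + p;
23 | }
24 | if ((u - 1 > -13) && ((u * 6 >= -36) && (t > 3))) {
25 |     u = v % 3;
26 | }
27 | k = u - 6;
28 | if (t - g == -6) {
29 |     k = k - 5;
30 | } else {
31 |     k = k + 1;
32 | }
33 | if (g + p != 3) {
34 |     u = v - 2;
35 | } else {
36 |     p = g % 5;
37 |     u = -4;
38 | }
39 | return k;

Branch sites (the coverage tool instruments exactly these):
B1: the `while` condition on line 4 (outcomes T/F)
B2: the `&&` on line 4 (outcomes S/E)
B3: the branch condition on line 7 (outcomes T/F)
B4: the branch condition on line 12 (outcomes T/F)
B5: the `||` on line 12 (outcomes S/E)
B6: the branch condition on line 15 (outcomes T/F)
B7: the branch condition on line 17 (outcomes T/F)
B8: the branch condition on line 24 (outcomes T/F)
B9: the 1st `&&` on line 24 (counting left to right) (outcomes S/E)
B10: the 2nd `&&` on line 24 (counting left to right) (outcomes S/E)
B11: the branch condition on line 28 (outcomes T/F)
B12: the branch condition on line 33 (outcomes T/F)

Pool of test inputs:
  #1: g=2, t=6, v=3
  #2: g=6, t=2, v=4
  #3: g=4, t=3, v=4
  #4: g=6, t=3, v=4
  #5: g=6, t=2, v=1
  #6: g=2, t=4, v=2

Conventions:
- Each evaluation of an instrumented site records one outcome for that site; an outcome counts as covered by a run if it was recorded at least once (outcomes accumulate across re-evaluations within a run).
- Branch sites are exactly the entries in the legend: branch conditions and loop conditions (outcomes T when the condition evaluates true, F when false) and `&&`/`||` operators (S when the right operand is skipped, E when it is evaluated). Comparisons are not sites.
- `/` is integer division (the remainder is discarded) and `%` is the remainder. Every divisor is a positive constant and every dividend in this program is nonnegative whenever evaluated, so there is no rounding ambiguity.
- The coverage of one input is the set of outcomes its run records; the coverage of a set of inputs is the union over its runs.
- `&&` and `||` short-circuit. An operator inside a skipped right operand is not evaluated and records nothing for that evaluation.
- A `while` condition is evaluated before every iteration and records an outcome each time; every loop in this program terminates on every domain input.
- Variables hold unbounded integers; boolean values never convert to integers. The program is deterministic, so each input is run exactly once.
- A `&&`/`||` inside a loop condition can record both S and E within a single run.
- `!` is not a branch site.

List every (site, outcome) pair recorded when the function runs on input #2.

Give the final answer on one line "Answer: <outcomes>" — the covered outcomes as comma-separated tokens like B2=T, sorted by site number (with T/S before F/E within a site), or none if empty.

Event log for input #2 (g=6, t=2, v=4):
  B2->E, B1->F, B3->T, B5->E, B4->T, B9->E, B10->E, B8->F, B11->F, B12->T
collecting distinct outcomes: B1=F, B2=E, B3=T, B4=T, B5=E, B8=F, B9=E, B10=E, B11=F, B12=T

Answer: B1=F, B2=E, B3=T, B4=T, B5=E, B8=F, B9=E, B10=E, B11=F, B12=T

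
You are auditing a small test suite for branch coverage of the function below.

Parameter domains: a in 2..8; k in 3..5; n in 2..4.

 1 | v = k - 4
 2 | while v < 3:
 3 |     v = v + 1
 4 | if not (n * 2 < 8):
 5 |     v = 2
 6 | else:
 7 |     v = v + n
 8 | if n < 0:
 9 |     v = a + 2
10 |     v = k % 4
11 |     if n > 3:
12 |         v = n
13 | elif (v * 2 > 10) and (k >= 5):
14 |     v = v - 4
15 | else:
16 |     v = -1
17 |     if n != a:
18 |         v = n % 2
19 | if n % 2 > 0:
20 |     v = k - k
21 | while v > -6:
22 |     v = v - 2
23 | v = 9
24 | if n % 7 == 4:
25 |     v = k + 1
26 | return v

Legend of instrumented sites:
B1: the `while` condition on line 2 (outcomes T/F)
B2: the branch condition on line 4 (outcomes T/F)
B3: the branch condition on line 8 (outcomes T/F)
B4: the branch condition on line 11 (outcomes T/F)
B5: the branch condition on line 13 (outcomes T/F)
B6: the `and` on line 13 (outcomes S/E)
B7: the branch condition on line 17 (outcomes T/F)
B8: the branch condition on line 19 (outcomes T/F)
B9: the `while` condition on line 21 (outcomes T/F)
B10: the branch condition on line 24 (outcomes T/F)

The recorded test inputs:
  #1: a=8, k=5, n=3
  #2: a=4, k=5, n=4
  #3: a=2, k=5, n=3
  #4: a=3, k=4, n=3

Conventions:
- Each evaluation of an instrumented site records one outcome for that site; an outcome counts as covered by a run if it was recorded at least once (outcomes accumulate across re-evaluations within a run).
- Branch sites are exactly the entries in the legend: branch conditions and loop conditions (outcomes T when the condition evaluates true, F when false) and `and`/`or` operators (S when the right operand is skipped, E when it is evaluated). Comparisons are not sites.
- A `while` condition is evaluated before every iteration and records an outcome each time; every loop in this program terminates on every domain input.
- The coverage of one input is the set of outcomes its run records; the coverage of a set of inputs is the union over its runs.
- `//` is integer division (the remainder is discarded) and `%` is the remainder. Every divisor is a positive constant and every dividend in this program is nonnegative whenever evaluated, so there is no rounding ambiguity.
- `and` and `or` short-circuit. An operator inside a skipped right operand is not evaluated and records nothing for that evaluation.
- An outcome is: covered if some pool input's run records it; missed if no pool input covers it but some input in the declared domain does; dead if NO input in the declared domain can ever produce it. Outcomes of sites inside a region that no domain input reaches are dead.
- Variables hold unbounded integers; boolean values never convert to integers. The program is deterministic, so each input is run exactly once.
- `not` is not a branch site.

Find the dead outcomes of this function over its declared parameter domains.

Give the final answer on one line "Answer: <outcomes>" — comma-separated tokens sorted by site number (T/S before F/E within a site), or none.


exhaustive pass over the 63-input domain:
  B3=T: never recorded by any domain input -> dead
  B4=T: never recorded by any domain input -> dead
  B4=F: never recorded by any domain input -> dead
  reachable outcomes have witnesses, e.g. B1=T (e.g. a=2, k=3, n=2), B1=F (e.g. a=2, k=3, n=2), B2=T (e.g. a=2, k=3, n=4), B2=F (e.g. a=2, k=3, n=2)
Answer: B3=T, B4=T, B4=F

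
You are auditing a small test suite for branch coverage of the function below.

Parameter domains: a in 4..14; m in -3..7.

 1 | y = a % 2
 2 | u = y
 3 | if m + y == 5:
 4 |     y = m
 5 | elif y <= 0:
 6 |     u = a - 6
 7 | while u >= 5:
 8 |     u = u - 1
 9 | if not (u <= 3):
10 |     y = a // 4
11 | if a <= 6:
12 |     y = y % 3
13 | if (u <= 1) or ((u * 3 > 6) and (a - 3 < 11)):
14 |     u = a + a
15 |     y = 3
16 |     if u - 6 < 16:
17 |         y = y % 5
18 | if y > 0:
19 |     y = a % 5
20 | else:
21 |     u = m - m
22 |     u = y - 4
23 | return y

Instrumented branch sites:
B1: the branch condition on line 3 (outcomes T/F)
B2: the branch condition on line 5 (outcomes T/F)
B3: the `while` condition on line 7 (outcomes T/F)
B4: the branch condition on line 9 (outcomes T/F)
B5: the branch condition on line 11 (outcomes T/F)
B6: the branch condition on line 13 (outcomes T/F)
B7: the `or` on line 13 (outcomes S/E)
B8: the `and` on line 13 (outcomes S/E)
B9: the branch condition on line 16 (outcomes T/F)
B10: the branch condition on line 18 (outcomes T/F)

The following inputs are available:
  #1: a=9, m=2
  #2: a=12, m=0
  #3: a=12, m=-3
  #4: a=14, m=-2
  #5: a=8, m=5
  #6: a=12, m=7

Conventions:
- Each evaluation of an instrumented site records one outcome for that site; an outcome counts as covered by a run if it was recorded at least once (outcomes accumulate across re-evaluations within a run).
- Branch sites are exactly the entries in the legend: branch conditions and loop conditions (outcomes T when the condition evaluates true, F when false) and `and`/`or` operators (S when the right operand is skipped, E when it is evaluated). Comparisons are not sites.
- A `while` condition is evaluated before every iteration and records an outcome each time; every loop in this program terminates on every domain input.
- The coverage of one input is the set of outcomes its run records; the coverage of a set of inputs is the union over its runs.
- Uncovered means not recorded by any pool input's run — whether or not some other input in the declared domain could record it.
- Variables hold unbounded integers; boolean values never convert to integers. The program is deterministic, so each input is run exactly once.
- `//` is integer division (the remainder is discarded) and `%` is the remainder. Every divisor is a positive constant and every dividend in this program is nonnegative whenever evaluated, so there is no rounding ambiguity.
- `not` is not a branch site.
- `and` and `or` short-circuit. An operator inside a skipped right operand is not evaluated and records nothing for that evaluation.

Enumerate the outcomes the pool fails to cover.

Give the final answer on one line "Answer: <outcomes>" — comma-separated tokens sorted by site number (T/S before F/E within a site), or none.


run #1 (a=9, m=2) records B1=F, B2=F, B3=F, B4=F, B5=F, B6=T, B7=S, B9=T, B10=T
run #2 (a=12, m=0) records B1=F, B2=T, B3=T, B3=F, B4=T, B5=F, B6=T, B7=E, B8=E, B9=F, B10=T
run #3 (a=12, m=-3) records B1=F, B2=T, B3=T, B3=F, B4=T, B5=F, B6=T, B7=E, B8=E, B9=F, B10=T
run #4 (a=14, m=-2) records B1=F, B2=T, B3=T, B3=F, B4=T, B5=F, B6=F, B7=E, B8=E, B10=T
run #5 (a=8, m=5) records B1=T, B3=F, B4=F, B5=F, B6=T, B7=S, B9=T, B10=T
run #6 (a=12, m=7) records B1=F, B2=T, B3=T, B3=F, B4=T, B5=F, B6=T, B7=E, B8=E, B9=F, B10=T
union over the pool: B1=T, B1=F, B2=T, B2=F, B3=T, B3=F, B4=T, B4=F, B5=F, B6=T, B6=F, B7=S, B7=E, B8=E, B9=T, B9=F, B10=T
uncovered (3 of 20): B5=T, B8=S, B10=F
Answer: B5=T, B8=S, B10=F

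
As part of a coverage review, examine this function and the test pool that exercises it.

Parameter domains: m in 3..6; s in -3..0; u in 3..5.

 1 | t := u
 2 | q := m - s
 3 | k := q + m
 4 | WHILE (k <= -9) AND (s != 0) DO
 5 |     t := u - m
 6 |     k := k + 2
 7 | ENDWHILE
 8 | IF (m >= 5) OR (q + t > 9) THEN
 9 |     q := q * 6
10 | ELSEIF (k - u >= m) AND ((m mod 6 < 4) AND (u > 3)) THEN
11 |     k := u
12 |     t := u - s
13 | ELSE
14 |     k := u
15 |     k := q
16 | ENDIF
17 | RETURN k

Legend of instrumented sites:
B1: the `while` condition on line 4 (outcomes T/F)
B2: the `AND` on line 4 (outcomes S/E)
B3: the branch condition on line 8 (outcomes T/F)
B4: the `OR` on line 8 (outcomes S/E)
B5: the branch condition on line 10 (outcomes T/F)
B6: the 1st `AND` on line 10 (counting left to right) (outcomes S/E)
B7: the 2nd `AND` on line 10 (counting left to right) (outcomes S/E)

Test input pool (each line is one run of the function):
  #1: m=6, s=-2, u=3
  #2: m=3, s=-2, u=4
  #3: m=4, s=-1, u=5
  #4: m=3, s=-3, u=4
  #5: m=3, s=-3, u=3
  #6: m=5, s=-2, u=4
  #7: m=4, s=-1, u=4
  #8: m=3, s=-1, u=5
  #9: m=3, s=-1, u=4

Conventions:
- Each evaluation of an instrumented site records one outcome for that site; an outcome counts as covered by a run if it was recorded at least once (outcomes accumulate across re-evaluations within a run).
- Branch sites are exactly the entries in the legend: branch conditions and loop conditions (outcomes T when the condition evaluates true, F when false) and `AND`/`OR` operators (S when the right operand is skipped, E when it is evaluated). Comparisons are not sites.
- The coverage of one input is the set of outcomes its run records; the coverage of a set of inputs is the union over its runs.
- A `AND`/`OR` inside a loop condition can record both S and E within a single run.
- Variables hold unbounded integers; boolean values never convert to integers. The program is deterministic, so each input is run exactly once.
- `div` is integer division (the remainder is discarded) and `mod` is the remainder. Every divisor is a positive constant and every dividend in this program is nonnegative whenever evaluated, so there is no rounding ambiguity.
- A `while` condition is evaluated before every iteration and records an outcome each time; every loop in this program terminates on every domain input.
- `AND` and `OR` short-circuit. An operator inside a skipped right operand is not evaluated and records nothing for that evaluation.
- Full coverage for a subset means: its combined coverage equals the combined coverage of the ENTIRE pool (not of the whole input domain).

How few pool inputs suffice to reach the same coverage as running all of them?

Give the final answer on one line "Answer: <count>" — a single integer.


run #1 (m=6, s=-2, u=3) records B1=F, B2=S, B3=T, B4=S
run #2 (m=3, s=-2, u=4) records B1=F, B2=S, B3=F, B4=E, B5=T, B6=E, B7=E
run #3 (m=4, s=-1, u=5) records B1=F, B2=S, B3=T, B4=E
run #4 (m=3, s=-3, u=4) records B1=F, B2=S, B3=T, B4=E
run #5 (m=3, s=-3, u=3) records B1=F, B2=S, B3=F, B4=E, B5=F, B6=E, B7=E
run #6 (m=5, s=-2, u=4) records B1=F, B2=S, B3=T, B4=S
run #7 (m=4, s=-1, u=4) records B1=F, B2=S, B3=F, B4=E, B5=F, B6=E, B7=S
run #8 (m=3, s=-1, u=5) records B1=F, B2=S, B3=F, B4=E, B5=F, B6=S
run #9 (m=3, s=-1, u=4) records B1=F, B2=S, B3=F, B4=E, B5=T, B6=E, B7=E
together the pool reaches 12 outcomes: B1=F, B2=S, B3=T, B3=F, B4=S, B4=E, B5=T, B5=F, B6=S, B6=E, B7=S, B7=E
every size-1 subset falls short of the 12 outcomes (best: 7/12)
every size-2 subset falls short of the 12 outcomes (best: 9/12)
every size-3 subset falls short of the 12 outcomes (best: 11/12)
at size 4, {1, 2, 7, 8} reaches all 12 outcomes; every lexicographically earlier size-4 subset fails
Answer: 4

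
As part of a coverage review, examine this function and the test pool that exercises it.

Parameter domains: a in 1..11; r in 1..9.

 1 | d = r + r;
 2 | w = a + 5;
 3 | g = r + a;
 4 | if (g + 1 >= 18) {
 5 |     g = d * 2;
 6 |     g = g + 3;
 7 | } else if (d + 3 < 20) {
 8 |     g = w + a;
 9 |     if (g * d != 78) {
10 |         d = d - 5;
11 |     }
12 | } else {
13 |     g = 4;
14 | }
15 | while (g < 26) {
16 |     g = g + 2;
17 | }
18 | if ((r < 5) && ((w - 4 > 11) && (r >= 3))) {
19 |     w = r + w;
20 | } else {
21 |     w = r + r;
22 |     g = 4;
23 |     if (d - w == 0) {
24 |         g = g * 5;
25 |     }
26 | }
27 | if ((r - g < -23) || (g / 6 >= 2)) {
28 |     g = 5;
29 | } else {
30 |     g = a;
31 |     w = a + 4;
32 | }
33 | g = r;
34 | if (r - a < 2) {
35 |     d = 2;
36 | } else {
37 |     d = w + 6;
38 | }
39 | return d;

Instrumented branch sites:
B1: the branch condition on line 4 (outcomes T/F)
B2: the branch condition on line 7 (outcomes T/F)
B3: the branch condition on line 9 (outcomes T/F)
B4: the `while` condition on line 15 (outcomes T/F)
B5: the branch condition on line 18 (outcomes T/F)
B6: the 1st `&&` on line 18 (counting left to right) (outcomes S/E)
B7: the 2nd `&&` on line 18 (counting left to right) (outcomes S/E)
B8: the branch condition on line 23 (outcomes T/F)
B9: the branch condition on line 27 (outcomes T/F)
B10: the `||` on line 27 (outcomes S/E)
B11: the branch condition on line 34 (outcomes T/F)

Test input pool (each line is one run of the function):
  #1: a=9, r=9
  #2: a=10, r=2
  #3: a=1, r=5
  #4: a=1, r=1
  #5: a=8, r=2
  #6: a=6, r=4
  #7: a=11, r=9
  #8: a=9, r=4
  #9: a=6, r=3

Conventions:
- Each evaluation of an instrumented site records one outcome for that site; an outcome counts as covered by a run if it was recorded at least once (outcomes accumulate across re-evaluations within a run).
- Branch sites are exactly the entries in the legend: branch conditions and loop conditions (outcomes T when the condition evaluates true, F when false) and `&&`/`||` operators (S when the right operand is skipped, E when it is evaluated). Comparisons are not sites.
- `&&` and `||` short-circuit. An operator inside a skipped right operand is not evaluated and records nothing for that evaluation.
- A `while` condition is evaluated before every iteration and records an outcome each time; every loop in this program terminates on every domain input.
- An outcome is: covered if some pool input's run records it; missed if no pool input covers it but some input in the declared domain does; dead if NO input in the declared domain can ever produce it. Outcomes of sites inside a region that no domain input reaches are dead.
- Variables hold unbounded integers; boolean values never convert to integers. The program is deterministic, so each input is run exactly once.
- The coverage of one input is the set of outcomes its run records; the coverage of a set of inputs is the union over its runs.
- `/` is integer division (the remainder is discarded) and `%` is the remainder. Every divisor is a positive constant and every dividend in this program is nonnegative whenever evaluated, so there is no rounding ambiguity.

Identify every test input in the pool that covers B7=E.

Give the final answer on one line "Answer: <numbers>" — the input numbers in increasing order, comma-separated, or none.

input #1 (a=9, r=9): does not record B7=E
input #2 (a=10, r=2): does not record B7=E
input #3 (a=1, r=5): does not record B7=E
input #4 (a=1, r=1): does not record B7=E
input #5 (a=8, r=2): does not record B7=E
input #6 (a=6, r=4): does not record B7=E
input #7 (a=11, r=9): does not record B7=E
input #8 (a=9, r=4): does not record B7=E
input #9 (a=6, r=3): does not record B7=E

Answer: none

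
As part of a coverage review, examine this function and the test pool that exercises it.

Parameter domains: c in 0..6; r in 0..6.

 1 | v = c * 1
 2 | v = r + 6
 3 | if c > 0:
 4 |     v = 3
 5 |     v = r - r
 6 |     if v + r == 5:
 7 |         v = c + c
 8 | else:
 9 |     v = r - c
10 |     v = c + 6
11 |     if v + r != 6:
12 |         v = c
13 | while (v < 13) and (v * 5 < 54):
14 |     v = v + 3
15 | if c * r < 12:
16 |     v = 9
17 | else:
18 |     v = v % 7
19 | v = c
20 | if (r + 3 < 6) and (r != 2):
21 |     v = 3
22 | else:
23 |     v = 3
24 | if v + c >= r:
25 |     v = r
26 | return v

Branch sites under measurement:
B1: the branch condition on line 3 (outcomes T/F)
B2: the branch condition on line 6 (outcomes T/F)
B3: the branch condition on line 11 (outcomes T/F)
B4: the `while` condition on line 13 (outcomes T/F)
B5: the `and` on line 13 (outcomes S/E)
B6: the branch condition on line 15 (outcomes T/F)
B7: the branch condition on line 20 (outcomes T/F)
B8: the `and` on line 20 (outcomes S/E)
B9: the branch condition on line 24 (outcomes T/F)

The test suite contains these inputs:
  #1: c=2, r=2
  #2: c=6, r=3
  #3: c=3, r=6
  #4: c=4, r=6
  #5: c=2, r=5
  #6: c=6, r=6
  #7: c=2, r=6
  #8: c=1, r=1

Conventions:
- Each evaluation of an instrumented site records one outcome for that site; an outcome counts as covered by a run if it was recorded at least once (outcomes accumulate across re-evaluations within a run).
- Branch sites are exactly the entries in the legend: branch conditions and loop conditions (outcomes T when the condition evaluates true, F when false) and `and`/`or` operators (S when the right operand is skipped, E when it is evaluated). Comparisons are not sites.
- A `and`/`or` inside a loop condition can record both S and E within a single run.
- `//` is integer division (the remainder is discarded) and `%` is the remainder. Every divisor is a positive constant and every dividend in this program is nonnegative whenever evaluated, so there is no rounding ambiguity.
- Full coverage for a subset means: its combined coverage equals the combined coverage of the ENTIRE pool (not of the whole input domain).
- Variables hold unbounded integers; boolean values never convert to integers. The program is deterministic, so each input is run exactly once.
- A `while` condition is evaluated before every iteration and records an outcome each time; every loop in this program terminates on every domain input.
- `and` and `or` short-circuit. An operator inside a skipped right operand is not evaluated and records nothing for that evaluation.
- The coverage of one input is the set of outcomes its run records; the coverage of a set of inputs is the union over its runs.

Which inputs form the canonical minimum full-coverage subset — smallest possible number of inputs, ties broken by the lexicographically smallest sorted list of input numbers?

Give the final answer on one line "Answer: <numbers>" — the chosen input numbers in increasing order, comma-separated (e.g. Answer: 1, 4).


#1 (c=2, r=2) -> B1->T, B2->F, B5->E, B4->T, B5->E, B4->T, B5->E, B4->T, B5->E, B4->T, B5->E, B4->F, B6->T, B8->E, ...; covered: B1=T, B2=F, B4=T, B4=F, B5=E, B6=T, B7=F, B8=E, B9=T
#2 (c=6, r=3) -> B1->T, B2->F, B5->E, B4->T, B5->E, B4->T, B5->E, B4->T, B5->E, B4->T, B5->E, B4->F, B6->F, B8->S, ...; covered: B1=T, B2=F, B4=T, B4=F, B5=E, B6=F, B7=F, B8=S, B9=T
#3 (c=3, r=6) -> B1->T, B2->F, B5->E, B4->T, B5->E, B4->T, B5->E, B4->T, B5->E, B4->T, B5->E, B4->F, B6->F, B8->S, ...; covered: B1=T, B2=F, B4=T, B4=F, B5=E, B6=F, B7=F, B8=S, B9=T
#4 (c=4, r=6) -> B1->T, B2->F, B5->E, B4->T, B5->E, B4->T, B5->E, B4->T, B5->E, B4->T, B5->E, B4->F, B6->F, B8->S, ...; covered: B1=T, B2=F, B4=T, B4=F, B5=E, B6=F, B7=F, B8=S, B9=T
#5 (c=2, r=5) -> B1->T, B2->T, B5->E, B4->T, B5->E, B4->T, B5->E, B4->T, B5->S, B4->F, B6->T, B8->S, B7->F, B9->T; covered: B1=T, B2=T, B4=T, B4=F, B5=S, B5=E, B6=T, B7=F, B8=S, B9=T
#6 (c=6, r=6) -> B1->T, B2->F, B5->E, B4->T, B5->E, B4->T, B5->E, B4->T, B5->E, B4->T, B5->E, B4->F, B6->F, B8->S, ...; covered: B1=T, B2=F, B4=T, B4=F, B5=E, B6=F, B7=F, B8=S, B9=T
#7 (c=2, r=6) -> B1->T, B2->F, B5->E, B4->T, B5->E, B4->T, B5->E, B4->T, B5->E, B4->T, B5->E, B4->F, B6->F, B8->S, ...; covered: B1=T, B2=F, B4=T, B4=F, B5=E, B6=F, B7=F, B8=S, B9=F
#8 (c=1, r=1) -> B1->T, B2->F, B5->E, B4->T, B5->E, B4->T, B5->E, B4->T, B5->E, B4->T, B5->E, B4->F, B6->T, B8->E, ...; covered: B1=T, B2=F, B4=T, B4=F, B5=E, B6=T, B7=T, B8=E, B9=T
union over all inputs: B1=T, B2=T, B2=F, B4=T, B4=F, B5=S, B5=E, B6=T, B6=F, B7=T, B7=F, B8=S, B8=E, B9=T, B9=F (15 outcomes)
no size-1 subset reaches all 15 outcomes (best union: 10/15)
no size-2 subset reaches all 15 outcomes (best union: 13/15)
the canonical winner is {5, 7, 8}: size 3, full 15-outcome coverage, earliest index list among size-3 covers
Answer: 5, 7, 8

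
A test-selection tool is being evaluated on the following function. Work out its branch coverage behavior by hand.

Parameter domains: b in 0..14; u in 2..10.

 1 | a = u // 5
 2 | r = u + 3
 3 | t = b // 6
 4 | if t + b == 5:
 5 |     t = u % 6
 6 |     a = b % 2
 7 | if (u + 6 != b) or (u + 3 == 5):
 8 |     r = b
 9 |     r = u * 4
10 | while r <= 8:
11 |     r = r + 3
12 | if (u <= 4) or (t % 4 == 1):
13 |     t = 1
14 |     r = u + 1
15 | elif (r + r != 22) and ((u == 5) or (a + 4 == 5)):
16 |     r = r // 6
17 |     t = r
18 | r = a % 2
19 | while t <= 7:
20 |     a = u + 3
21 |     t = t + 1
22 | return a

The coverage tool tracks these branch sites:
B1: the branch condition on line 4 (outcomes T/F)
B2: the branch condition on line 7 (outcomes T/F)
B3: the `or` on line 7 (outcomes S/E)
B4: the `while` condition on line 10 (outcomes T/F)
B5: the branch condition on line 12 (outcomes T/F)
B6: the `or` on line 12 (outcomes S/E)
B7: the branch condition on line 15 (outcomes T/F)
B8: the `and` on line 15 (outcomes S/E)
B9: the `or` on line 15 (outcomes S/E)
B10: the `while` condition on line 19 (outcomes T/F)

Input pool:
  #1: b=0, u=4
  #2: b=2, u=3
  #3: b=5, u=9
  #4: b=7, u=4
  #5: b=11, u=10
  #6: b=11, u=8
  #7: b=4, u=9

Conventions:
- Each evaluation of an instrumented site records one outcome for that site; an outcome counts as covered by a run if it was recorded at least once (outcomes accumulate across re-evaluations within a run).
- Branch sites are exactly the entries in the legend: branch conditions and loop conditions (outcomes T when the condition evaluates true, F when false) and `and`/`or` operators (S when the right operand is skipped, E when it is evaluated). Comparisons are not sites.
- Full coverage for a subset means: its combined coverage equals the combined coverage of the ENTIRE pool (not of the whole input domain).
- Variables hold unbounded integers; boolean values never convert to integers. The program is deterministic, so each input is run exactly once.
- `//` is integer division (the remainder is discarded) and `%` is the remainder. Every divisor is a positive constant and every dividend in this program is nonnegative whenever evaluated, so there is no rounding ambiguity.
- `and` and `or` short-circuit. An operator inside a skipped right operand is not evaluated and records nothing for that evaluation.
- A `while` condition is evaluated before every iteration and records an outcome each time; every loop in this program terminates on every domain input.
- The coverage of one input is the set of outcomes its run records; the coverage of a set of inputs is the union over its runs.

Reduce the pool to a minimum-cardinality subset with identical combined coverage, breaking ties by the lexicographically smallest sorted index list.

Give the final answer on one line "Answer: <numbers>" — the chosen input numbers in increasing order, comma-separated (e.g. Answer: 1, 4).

#1 (b=0, u=4) -> B1->F, B3->S, B2->T, B4->F, B6->S, B5->T, B10->T, B10->T, B10->T, B10->T, B10->T, B10->T, B10->T, B10->F; covered: B1=F, B2=T, B3=S, B4=F, B5=T, B6=S, B10=T, B10=F
#2 (b=2, u=3) -> B1->F, B3->S, B2->T, B4->F, B6->S, B5->T, B10->T, B10->T, B10->T, B10->T, B10->T, B10->T, B10->T, B10->F; covered: B1=F, B2=T, B3=S, B4=F, B5=T, B6=S, B10=T, B10=F
#3 (b=5, u=9) -> B1->T, B3->S, B2->T, B4->F, B6->E, B5->F, B8->E, B9->E, B7->T, B10->T, B10->T, B10->F; covered: B1=T, B2=T, B3=S, B4=F, B5=F, B6=E, B7=T, B8=E, B9=E, B10=T, B10=F
#4 (b=7, u=4) -> B1->F, B3->S, B2->T, B4->F, B6->S, B5->T, B10->T, B10->T, B10->T, B10->T, B10->T, B10->T, B10->T, B10->F; covered: B1=F, B2=T, B3=S, B4=F, B5=T, B6=S, B10=T, B10=F
#5 (b=11, u=10) -> B1->F, B3->S, B2->T, B4->F, B6->E, B5->T, B10->T, B10->T, B10->T, B10->T, B10->T, B10->T, B10->T, B10->F; covered: B1=F, B2=T, B3=S, B4=F, B5=T, B6=E, B10=T, B10=F
#6 (b=11, u=8) -> B1->F, B3->S, B2->T, B4->F, B6->E, B5->T, B10->T, B10->T, B10->T, B10->T, B10->T, B10->T, B10->T, B10->F; covered: B1=F, B2=T, B3=S, B4=F, B5=T, B6=E, B10=T, B10=F
#7 (b=4, u=9) -> B1->F, B3->S, B2->T, B4->F, B6->E, B5->F, B8->E, B9->E, B7->T, B10->T, B10->T, B10->F; covered: B1=F, B2=T, B3=S, B4=F, B5=F, B6=E, B7=T, B8=E, B9=E, B10=T, B10=F
the full pool covers 14 outcomes: B1=T, B1=F, B2=T, B3=S, B4=F, B5=T, B5=F, B6=S, B6=E, B7=T, B8=E, B9=E, B10=T, B10=F
size 1 is not enough: best union over all size-1 subsets is 11/14
inputs {1, 3} (size 2) cover everything; no size-2 subset with a lexicographically smaller index list covers all 14

Answer: 1, 3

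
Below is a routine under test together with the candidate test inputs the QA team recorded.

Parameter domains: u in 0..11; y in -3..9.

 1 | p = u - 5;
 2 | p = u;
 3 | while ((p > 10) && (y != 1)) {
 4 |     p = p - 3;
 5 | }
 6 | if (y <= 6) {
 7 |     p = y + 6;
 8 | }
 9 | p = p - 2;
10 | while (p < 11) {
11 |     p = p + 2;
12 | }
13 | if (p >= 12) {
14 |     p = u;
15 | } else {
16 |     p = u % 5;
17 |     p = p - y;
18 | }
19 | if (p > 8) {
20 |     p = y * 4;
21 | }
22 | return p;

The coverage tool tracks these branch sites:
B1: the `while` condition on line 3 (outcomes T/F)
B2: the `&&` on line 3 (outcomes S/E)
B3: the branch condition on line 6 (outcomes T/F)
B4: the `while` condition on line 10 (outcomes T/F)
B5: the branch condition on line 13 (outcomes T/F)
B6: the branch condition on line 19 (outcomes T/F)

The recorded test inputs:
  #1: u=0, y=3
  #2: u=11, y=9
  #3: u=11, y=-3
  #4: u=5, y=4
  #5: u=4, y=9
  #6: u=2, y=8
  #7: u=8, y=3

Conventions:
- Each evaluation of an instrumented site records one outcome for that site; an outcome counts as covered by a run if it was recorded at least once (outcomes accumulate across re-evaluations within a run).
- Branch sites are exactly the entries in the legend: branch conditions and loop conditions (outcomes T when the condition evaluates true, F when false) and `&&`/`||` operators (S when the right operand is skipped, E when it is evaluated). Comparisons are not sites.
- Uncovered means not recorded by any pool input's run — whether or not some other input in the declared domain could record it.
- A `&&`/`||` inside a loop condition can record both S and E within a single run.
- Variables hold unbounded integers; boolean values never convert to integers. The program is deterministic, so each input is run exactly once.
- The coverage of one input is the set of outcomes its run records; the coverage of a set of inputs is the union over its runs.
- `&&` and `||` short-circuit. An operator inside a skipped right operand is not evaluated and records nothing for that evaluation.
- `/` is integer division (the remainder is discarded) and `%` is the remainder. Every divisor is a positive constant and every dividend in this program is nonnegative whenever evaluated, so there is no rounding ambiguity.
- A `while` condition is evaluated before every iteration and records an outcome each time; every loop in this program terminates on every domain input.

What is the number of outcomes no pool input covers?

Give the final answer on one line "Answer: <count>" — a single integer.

run #1 (u=0, y=3) runs B2->S, B1->F, B3->T, B4->T, B4->T, B4->F, B5->F, B6->F; records B1=F, B2=S, B3=T, B4=T, B4=F, B5=F, B6=F
run #2 (u=11, y=9) runs B2->E, B1->T, B2->S, B1->F, B3->F, B4->T, B4->T, B4->T, B4->F, B5->T, B6->T; records B1=T, B1=F, B2=S, B2=E, B3=F, B4=T, B4=F, B5=T, B6=T
run #3 (u=11, y=-3) runs B2->E, B1->T, B2->S, B1->F, B3->T, B4->T, B4->T, B4->T, B4->T, B4->T, B4->F, B5->F, B6->F; records B1=T, B1=F, B2=S, B2=E, B3=T, B4=T, B4=F, B5=F, B6=F
run #4 (u=5, y=4) runs B2->S, B1->F, B3->T, B4->T, B4->T, B4->F, B5->T, B6->F; records B1=F, B2=S, B3=T, B4=T, B4=F, B5=T, B6=F
run #5 (u=4, y=9) runs B2->S, B1->F, B3->F, B4->T, B4->T, B4->T, B4->T, B4->T, B4->F, B5->T, B6->F; records B1=F, B2=S, B3=F, B4=T, B4=F, B5=T, B6=F
run #6 (u=2, y=8) runs B2->S, B1->F, B3->F, B4->T, B4->T, B4->T, B4->T, B4->T, B4->T, B4->F, B5->T, B6->F; records B1=F, B2=S, B3=F, B4=T, B4=F, B5=T, B6=F
run #7 (u=8, y=3) runs B2->S, B1->F, B3->T, B4->T, B4->T, B4->F, B5->F, B6->F; records B1=F, B2=S, B3=T, B4=T, B4=F, B5=F, B6=F
union over the pool: B1=T, B1=F, B2=S, B2=E, B3=T, B3=F, B4=T, B4=F, B5=T, B5=F, B6=T, B6=F
uncovered (0 of 12): none

Answer: 0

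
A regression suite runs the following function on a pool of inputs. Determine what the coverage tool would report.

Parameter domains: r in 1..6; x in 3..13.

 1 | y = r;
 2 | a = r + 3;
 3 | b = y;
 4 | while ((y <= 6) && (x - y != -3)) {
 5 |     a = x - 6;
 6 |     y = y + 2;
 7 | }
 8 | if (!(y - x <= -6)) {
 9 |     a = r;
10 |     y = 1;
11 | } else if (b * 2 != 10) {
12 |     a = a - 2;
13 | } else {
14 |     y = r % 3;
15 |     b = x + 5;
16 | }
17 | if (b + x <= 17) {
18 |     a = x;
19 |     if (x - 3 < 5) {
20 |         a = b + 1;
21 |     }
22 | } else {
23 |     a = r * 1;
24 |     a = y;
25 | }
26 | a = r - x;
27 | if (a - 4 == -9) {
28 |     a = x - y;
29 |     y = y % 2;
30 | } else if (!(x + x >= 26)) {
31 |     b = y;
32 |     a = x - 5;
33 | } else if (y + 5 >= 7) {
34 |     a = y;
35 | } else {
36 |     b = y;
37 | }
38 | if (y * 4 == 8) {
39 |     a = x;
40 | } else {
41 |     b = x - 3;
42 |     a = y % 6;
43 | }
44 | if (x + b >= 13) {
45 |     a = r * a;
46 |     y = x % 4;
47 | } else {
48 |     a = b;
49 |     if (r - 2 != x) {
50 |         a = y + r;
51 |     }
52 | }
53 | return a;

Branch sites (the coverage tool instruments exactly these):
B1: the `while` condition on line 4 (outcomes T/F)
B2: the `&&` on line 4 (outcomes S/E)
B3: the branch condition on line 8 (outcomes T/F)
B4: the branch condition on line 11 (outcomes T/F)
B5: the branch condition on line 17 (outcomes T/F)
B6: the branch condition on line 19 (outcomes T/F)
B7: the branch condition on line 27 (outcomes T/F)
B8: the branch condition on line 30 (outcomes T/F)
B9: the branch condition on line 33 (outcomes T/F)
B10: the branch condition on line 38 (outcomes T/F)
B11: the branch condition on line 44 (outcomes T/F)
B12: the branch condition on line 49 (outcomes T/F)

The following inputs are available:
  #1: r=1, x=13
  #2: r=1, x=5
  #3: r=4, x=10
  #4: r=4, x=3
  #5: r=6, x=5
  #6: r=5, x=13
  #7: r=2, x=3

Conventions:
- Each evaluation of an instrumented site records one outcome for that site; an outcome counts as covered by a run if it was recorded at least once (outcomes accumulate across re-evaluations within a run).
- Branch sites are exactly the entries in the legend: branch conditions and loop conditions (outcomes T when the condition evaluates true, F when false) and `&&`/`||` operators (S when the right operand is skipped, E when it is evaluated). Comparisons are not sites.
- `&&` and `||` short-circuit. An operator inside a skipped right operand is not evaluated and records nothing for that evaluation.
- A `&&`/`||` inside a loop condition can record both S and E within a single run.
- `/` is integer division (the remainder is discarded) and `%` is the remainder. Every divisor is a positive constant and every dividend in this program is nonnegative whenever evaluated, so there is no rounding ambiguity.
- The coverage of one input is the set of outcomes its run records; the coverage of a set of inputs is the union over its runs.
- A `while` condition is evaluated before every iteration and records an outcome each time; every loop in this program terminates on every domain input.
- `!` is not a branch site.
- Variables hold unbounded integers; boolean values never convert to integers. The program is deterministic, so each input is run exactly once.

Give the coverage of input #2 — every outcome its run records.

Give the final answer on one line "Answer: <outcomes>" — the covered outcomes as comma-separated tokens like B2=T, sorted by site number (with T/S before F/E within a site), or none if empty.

Simulating input #2 (r=1, x=5) step by step:
  B2->E, B1->T, B2->E, B1->T, B2->E, B1->T, B2->S, B1->F, B3->T, B5->T
  B6->T, B7->F, B8->T, B10->F, B11->F, B12->T
as a set, this run covers: B1=T, B1=F, B2=S, B2=E, B3=T, B5=T, B6=T, B7=F, B8=T, B10=F, B11=F, B12=T

Answer: B1=T, B1=F, B2=S, B2=E, B3=T, B5=T, B6=T, B7=F, B8=T, B10=F, B11=F, B12=T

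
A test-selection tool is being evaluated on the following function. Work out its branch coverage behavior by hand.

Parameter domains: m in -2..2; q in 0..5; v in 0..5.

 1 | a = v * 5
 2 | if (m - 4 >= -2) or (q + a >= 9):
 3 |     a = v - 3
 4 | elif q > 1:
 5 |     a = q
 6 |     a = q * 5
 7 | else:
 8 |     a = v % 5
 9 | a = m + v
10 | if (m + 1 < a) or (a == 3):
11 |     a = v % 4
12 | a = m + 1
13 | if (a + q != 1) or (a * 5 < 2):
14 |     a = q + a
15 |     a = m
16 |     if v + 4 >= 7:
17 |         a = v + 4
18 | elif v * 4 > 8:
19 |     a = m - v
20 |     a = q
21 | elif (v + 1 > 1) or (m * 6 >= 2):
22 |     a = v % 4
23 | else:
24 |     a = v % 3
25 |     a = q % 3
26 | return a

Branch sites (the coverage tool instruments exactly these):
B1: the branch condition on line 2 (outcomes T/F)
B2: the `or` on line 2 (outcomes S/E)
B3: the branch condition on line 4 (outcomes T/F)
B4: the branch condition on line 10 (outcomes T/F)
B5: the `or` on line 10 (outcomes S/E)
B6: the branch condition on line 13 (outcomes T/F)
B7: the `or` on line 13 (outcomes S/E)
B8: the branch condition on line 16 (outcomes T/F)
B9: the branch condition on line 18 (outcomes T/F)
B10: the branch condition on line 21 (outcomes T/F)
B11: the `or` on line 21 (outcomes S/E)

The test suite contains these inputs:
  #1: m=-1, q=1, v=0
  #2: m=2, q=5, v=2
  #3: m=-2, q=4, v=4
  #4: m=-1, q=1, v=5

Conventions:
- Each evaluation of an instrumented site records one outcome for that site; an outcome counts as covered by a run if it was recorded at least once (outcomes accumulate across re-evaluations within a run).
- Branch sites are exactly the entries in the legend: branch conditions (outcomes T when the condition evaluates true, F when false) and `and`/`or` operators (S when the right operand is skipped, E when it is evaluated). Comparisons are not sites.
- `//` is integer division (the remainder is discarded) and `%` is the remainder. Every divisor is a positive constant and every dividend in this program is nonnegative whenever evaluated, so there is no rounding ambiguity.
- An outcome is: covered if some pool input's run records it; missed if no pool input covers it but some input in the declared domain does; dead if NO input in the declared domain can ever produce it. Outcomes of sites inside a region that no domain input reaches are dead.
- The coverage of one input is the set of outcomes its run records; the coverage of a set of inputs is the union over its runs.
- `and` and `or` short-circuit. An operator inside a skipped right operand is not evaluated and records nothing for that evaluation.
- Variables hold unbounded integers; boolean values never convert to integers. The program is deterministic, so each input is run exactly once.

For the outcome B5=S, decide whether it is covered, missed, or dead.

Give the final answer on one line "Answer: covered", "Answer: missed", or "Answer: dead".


B5=S is recorded by pool input(s) 2, 3, 4 -> covered
Answer: covered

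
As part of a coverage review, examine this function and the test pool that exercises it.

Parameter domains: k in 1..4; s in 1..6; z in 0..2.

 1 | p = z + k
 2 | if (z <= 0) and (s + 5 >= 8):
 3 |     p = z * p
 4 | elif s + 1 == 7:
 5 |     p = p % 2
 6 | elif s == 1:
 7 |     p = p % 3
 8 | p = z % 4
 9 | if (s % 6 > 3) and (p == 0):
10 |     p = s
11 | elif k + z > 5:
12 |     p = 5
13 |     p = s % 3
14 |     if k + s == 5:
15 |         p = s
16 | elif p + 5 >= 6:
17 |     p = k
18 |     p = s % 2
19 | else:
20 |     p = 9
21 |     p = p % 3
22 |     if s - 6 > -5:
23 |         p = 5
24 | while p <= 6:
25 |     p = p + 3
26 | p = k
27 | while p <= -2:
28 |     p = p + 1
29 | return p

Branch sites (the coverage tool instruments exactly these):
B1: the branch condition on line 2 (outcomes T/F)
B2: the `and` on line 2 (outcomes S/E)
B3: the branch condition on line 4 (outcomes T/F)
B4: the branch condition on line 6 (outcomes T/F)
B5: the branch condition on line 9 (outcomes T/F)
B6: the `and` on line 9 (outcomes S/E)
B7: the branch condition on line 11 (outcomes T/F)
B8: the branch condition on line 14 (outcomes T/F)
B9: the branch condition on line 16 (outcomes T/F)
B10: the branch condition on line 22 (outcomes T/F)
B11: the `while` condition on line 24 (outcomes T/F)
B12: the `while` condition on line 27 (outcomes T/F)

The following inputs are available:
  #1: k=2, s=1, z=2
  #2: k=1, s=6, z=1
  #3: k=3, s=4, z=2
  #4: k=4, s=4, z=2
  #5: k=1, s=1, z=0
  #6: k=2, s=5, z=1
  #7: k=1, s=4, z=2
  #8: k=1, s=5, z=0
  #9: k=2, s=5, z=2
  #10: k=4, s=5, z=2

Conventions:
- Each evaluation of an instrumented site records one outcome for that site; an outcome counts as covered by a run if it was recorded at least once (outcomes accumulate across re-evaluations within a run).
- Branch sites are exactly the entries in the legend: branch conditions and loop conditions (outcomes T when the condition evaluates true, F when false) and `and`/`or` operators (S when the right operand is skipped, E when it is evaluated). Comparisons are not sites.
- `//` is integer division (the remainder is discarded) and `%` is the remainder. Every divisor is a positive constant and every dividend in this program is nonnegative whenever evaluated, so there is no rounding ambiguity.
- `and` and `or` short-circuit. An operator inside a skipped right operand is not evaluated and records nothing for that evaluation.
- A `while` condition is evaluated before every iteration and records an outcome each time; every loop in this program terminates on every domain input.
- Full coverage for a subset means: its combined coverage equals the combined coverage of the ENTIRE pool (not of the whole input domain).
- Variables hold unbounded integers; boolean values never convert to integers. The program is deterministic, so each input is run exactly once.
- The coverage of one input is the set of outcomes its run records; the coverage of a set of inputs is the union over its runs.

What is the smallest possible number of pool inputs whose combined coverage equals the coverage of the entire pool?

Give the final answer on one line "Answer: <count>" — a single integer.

#1 (k=2, s=1, z=2) -> covered: B1=F, B2=S, B3=F, B4=T, B5=F, B6=S, B7=F, B9=T, B11=T, B11=F, B12=F
#2 (k=1, s=6, z=1) -> covered: B1=F, B2=S, B3=T, B5=F, B6=S, B7=F, B9=T, B11=T, B11=F, B12=F
#3 (k=3, s=4, z=2) -> covered: B1=F, B2=S, B3=F, B4=F, B5=F, B6=E, B7=F, B9=T, B11=T, B11=F, B12=F
#4 (k=4, s=4, z=2) -> covered: B1=F, B2=S, B3=F, B4=F, B5=F, B6=E, B7=T, B8=F, B11=T, B11=F, B12=F
#5 (k=1, s=1, z=0) -> covered: B1=F, B2=E, B3=F, B4=T, B5=F, B6=S, B7=F, B9=F, B10=F, B11=T, B11=F, B12=F
#6 (k=2, s=5, z=1) -> covered: B1=F, B2=S, B3=F, B4=F, B5=F, B6=E, B7=F, B9=T, B11=T, B11=F, B12=F
#7 (k=1, s=4, z=2) -> covered: B1=F, B2=S, B3=F, B4=F, B5=F, B6=E, B7=F, B9=T, B11=T, B11=F, B12=F
#8 (k=1, s=5, z=0) -> covered: B1=T, B2=E, B5=T, B6=E, B11=T, B11=F, B12=F
#9 (k=2, s=5, z=2) -> covered: B1=F, B2=S, B3=F, B4=F, B5=F, B6=E, B7=F, B9=T, B11=T, B11=F, B12=F
#10 (k=4, s=5, z=2) -> covered: B1=F, B2=S, B3=F, B4=F, B5=F, B6=E, B7=T, B8=F, B11=T, B11=F, B12=F
pool-wide coverage (21 outcomes): B1=T, B1=F, B2=S, B2=E, B3=T, B3=F, B4=T, B4=F, B5=T, B5=F, B6=S, B6=E, B7=T, B7=F, B8=F, B9=T, B9=F, B10=F, B11=T, B11=F, B12=F
every size-1 subset falls short of the 21 outcomes (best: 12/21)
every size-2 subset falls short of the 21 outcomes (best: 17/21)
every size-3 subset falls short of the 21 outcomes (best: 19/21)
the canonical winner is {2, 4, 5, 8}: size 4, full 21-outcome coverage, earliest index list among size-4 covers

Answer: 4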